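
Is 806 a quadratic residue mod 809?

Factor out 2: 806 = 2·403. Since 809 ≡ 1 (mod 8), (2/809) = +1. Now have (403/809).
809 ≡ 1 (mod 4), so quadratic reciprocity gives (403/809) = (809/403). Reduce: 809 ≡ 3 (mod 403). Now have (3/403).
Both 3 ≡ 3 and 403 ≡ 3 (mod 4), so reciprocity gives (3/403) = -(403/3). Reduce: 403 ≡ 1 (mod 3). Now have -(1/3).
(1/3) = 1. Collecting the sign factors: -1.
(806/809) = -1, and 809 is prime, so 806 is not a quadratic residue mod 809.

no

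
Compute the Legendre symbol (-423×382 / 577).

-1

By multiplicativity, (-423·382 / 577) = (-423 / 577)·(382 / 577).
First factor (-423 / 577):
(-423 / 577)
  = (154 / 577)    [-423 ≡ 154 mod 577]
  = (77 / 577)    [577 ≡ 1 mod 8 ⇒ (2 / 577) = +1]
  = (577 / 77)    [QR: 77 ≡ 1 mod 4, sign kept]
  = (38 / 77)    [577 ≡ 38 mod 77]
  = -(19 / 77)    [77 ≡ 5 mod 8 ⇒ (2 / 77) = -1]
  = -(77 / 19)    [QR: 77 ≡ 1 mod 4, sign kept]
  = -(1 / 19)    [77 ≡ 1 mod 19]
  = -1    [(1 / 19) = 1]
Second factor (382 / 577):
(382 / 577)
  = (191 / 577)    [577 ≡ 1 mod 8 ⇒ (2 / 577) = +1]
  = (577 / 191)    [QR: 577 ≡ 1 mod 4, sign kept]
  = (4 / 191)    [577 ≡ 4 mod 191]
  = (1 / 191)    [191 ≡ 7 mod 8 ⇒ (2 / 191)^2 = +1]
  = 1    [(1 / 191) = 1]
Product: (-1)·(1) = -1.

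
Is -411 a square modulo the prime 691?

no

(-411/691)
  = -(411/691)    [691 ≡ 3 mod 4 ⇒ (-1/691) = -1]
  = (691/411)    [QR: both ≡ 3 mod 4, sign flips]
  = (280/411)    [691 ≡ 280 mod 411]
  = -(35/411)    [411 ≡ 3 mod 8 ⇒ (2/411)^3 = -1]
  = (411/35)    [QR: both ≡ 3 mod 4, sign flips]
  = (26/35)    [411 ≡ 26 mod 35]
  = -(13/35)    [35 ≡ 3 mod 8 ⇒ (2/35) = -1]
  = -(35/13)    [QR: 13 ≡ 1 mod 4, sign kept]
  = -(9/13)    [35 ≡ 9 mod 13]
  = -(13/9)    [QR: 9 ≡ 1 mod 4, sign kept]
  = -(4/9)    [13 ≡ 4 mod 9]
  = -(1/9)    [9 ≡ 1 mod 8 ⇒ (2/9)^2 = +1]
  = -1    [(1/9) = 1]
(-411/691) = -1, and 691 is prime, so -411 is not a quadratic residue mod 691.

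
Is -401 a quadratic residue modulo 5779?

Pull out -1: (-401/5779) = (-1/5779)·(401/5779). Since 5779 ≡ 3 (mod 4), (-1/5779) = -1. Now have -(401/5779).
401 ≡ 1 (mod 4), so quadratic reciprocity gives (401/5779) = (5779/401). Reduce: 5779 ≡ 165 (mod 401). Now have -(165/401).
165 ≡ 1 (mod 4), so quadratic reciprocity gives (165/401) = (401/165). Reduce: 401 ≡ 71 (mod 165). Now have -(71/165).
165 ≡ 1 (mod 4), so quadratic reciprocity gives (71/165) = (165/71). Reduce: 165 ≡ 23 (mod 71). Now have -(23/71).
Both 23 ≡ 3 and 71 ≡ 3 (mod 4), so reciprocity gives (23/71) = -(71/23). Reduce: 71 ≡ 2 (mod 23). Now have (2/23).
Factor out 2: 2 = 2. Since 23 ≡ 7 (mod 8), (2/23) = +1. Now have (1/23).
(1/23) = 1. Collecting the sign factors: 1.
The Legendre symbol is 1, so x^2 ≡ -401 (mod 5779) has solution.

yes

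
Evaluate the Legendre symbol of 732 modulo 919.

Factor out 2: 732 = 2^2·183. Since 919 ≡ 7 (mod 8), (2 / 919) = +1, and (2 / 919)^2 = +1. Now have (183 / 919).
Both 183 ≡ 3 and 919 ≡ 3 (mod 4), so reciprocity gives (183 / 919) = -(919 / 183). Reduce: 919 ≡ 4 (mod 183). Now have -(4 / 183).
Factor out 2: 4 = 2^2. Since 183 ≡ 7 (mod 8), (2 / 183) = +1, and (2 / 183)^2 = +1. Now have -(1 / 183).
(1 / 183) = 1. Collecting the sign factors: -1.

-1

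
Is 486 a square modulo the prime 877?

no

Factor out 2: 486 = 2·243. Since 877 ≡ 5 (mod 8), (2/877) = -1. Now have -(243/877).
877 ≡ 1 (mod 4), so quadratic reciprocity gives (243/877) = (877/243). Reduce: 877 ≡ 148 (mod 243). Now have -(148/243).
Factor out 2: 148 = 2^2·37. Since 243 ≡ 3 (mod 8), (2/243) = -1, and (2/243)^2 = +1. Now have -(37/243).
37 ≡ 1 (mod 4), so quadratic reciprocity gives (37/243) = (243/37). Reduce: 243 ≡ 21 (mod 37). Now have -(21/37).
21 ≡ 1 (mod 4), so quadratic reciprocity gives (21/37) = (37/21). Reduce: 37 ≡ 16 (mod 21). Now have -(16/21).
Factor out 2: 16 = 2^4. Since 21 ≡ 5 (mod 8), (2/21) = -1, and (2/21)^4 = +1. Now have -(1/21).
(1/21) = 1. Collecting the sign factors: -1.
The Legendre symbol is -1, so x^2 ≡ 486 (mod 877) has no solution.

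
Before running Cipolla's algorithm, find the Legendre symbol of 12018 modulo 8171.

Reduce the numerator: 12018 ≡ 3847 (mod 8171), so (12018/8171) = (3847/8171).
Both 3847 ≡ 3 and 8171 ≡ 3 (mod 4), so reciprocity gives (3847/8171) = -(8171/3847). Reduce: 8171 ≡ 477 (mod 3847). Now have -(477/3847).
477 ≡ 1 (mod 4), so quadratic reciprocity gives (477/3847) = (3847/477). Reduce: 3847 ≡ 31 (mod 477). Now have -(31/477).
477 ≡ 1 (mod 4), so quadratic reciprocity gives (31/477) = (477/31). Reduce: 477 ≡ 12 (mod 31). Now have -(12/31).
Factor out 2: 12 = 2^2·3. Since 31 ≡ 7 (mod 8), (2/31) = +1, and (2/31)^2 = +1. Now have -(3/31).
Both 3 ≡ 3 and 31 ≡ 3 (mod 4), so reciprocity gives (3/31) = -(31/3). Reduce: 31 ≡ 1 (mod 3). Now have (1/3).
(1/3) = 1. Collecting the sign factors: 1.

1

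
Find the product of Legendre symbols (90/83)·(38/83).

By multiplicativity, (90·38/83) = (90/83)·(38/83).
First factor (90/83):
(90/83)
  = (7/83)    [90 ≡ 7 mod 83]
  = -(83/7)    [QR: both ≡ 3 mod 4, sign flips]
  = -(6/7)    [83 ≡ 6 mod 7]
  = -(3/7)    [7 ≡ 7 mod 8 ⇒ (2/7) = +1]
  = (7/3)    [QR: both ≡ 3 mod 4, sign flips]
  = (1/3)    [7 ≡ 1 mod 3]
  = 1    [(1/3) = 1]
Second factor (38/83):
(38/83)
  = -(19/83)    [83 ≡ 3 mod 8 ⇒ (2/83) = -1]
  = (83/19)    [QR: both ≡ 3 mod 4, sign flips]
  = (7/19)    [83 ≡ 7 mod 19]
  = -(19/7)    [QR: both ≡ 3 mod 4, sign flips]
  = -(5/7)    [19 ≡ 5 mod 7]
  = -(7/5)    [QR: 5 ≡ 1 mod 4, sign kept]
  = -(2/5)    [7 ≡ 2 mod 5]
  = (1/5)    [5 ≡ 5 mod 8 ⇒ (2/5) = -1]
  = 1    [(1/5) = 1]
Product: (1)·(1) = 1.

1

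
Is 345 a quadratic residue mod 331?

yes

(345|331)
  = (14|331)    [345 ≡ 14 mod 331]
  = -(7|331)    [331 ≡ 3 mod 8 ⇒ (2|331) = -1]
  = (331|7)    [QR: both ≡ 3 mod 4, sign flips]
  = (2|7)    [331 ≡ 2 mod 7]
  = (1|7)    [7 ≡ 7 mod 8 ⇒ (2|7) = +1]
  = 1    [(1|7) = 1]
The Legendre symbol is 1, so x^2 ≡ 345 (mod 331) has solution.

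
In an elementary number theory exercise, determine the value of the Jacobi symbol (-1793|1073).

Reduce the numerator: -1793 ≡ 353 (mod 1073), so (-1793|1073) = (353|1073).
353 ≡ 1 (mod 4), so quadratic reciprocity gives (353|1073) = (1073|353). Reduce: 1073 ≡ 14 (mod 353). Now have (14|353).
Factor out 2: 14 = 2·7. Since 353 ≡ 1 (mod 8), (2|353) = +1. Now have (7|353).
353 ≡ 1 (mod 4), so quadratic reciprocity gives (7|353) = (353|7). Reduce: 353 ≡ 3 (mod 7). Now have (3|7).
Both 3 ≡ 3 and 7 ≡ 3 (mod 4), so reciprocity gives (3|7) = -(7|3). Reduce: 7 ≡ 1 (mod 3). Now have -(1|3).
(1|3) = 1. Collecting the sign factors: -1.

-1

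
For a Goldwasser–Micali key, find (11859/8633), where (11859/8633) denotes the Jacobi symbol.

1

(11859/8633)
  = (3226/8633)    [11859 ≡ 3226 mod 8633]
  = (1613/8633)    [8633 ≡ 1 mod 8 ⇒ (2/8633) = +1]
  = (8633/1613)    [QR: 1613 ≡ 1 mod 4, sign kept]
  = (568/1613)    [8633 ≡ 568 mod 1613]
  = -(71/1613)    [1613 ≡ 5 mod 8 ⇒ (2/1613)^3 = -1]
  = -(1613/71)    [QR: 1613 ≡ 1 mod 4, sign kept]
  = -(51/71)    [1613 ≡ 51 mod 71]
  = (71/51)    [QR: both ≡ 3 mod 4, sign flips]
  = (20/51)    [71 ≡ 20 mod 51]
  = (5/51)    [51 ≡ 3 mod 8 ⇒ (2/51)^2 = +1]
  = (51/5)    [QR: 5 ≡ 1 mod 4, sign kept]
  = (1/5)    [51 ≡ 1 mod 5]
  = 1    [(1/5) = 1]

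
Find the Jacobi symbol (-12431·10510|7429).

By multiplicativity, (-12431·10510|7429) = (-12431|7429)·(10510|7429).
First factor (-12431|7429):
(-12431|7429)
  = (12431|7429)    [7429 ≡ 1 mod 4 ⇒ (-1|7429) = +1]
  = (5002|7429)    [12431 ≡ 5002 mod 7429]
  = -(2501|7429)    [7429 ≡ 5 mod 8 ⇒ (2|7429) = -1]
  = -(7429|2501)    [QR: 2501 ≡ 1 mod 4, sign kept]
  = -(2427|2501)    [7429 ≡ 2427 mod 2501]
  = -(2501|2427)    [QR: 2501 ≡ 1 mod 4, sign kept]
  = -(74|2427)    [2501 ≡ 74 mod 2427]
  = (37|2427)    [2427 ≡ 3 mod 8 ⇒ (2|2427) = -1]
  = (2427|37)    [QR: 37 ≡ 1 mod 4, sign kept]
  = (22|37)    [2427 ≡ 22 mod 37]
  = -(11|37)    [37 ≡ 5 mod 8 ⇒ (2|37) = -1]
  = -(37|11)    [QR: 37 ≡ 1 mod 4, sign kept]
  = -(4|11)    [37 ≡ 4 mod 11]
  = -(1|11)    [11 ≡ 3 mod 8 ⇒ (2|11)^2 = +1]
  = -1    [(1|11) = 1]
Second factor (10510|7429):
(10510|7429)
  = (3081|7429)    [10510 ≡ 3081 mod 7429]
  = (7429|3081)    [QR: 3081 ≡ 1 mod 4, sign kept]
  = (1267|3081)    [7429 ≡ 1267 mod 3081]
  = (3081|1267)    [QR: 3081 ≡ 1 mod 4, sign kept]
  = (547|1267)    [3081 ≡ 547 mod 1267]
  = -(1267|547)    [QR: both ≡ 3 mod 4, sign flips]
  = -(173|547)    [1267 ≡ 173 mod 547]
  = -(547|173)    [QR: 173 ≡ 1 mod 4, sign kept]
  = -(28|173)    [547 ≡ 28 mod 173]
  = -(7|173)    [173 ≡ 5 mod 8 ⇒ (2|173)^2 = +1]
  = -(173|7)    [QR: 173 ≡ 1 mod 4, sign kept]
  = -(5|7)    [173 ≡ 5 mod 7]
  = -(7|5)    [QR: 5 ≡ 1 mod 4, sign kept]
  = -(2|5)    [7 ≡ 2 mod 5]
  = (1|5)    [5 ≡ 5 mod 8 ⇒ (2|5) = -1]
  = 1    [(1|5) = 1]
Product: (-1)·(1) = -1.

-1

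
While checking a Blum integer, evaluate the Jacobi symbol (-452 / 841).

Reduce the numerator: -452 ≡ 389 (mod 841), so (-452 / 841) = (389 / 841).
389 ≡ 1 (mod 4), so quadratic reciprocity gives (389 / 841) = (841 / 389). Reduce: 841 ≡ 63 (mod 389). Now have (63 / 389).
389 ≡ 1 (mod 4), so quadratic reciprocity gives (63 / 389) = (389 / 63). Reduce: 389 ≡ 11 (mod 63). Now have (11 / 63).
Both 11 ≡ 3 and 63 ≡ 3 (mod 4), so reciprocity gives (11 / 63) = -(63 / 11). Reduce: 63 ≡ 8 (mod 11). Now have -(8 / 11).
Factor out 2: 8 = 2^3. Since 11 ≡ 3 (mod 8), (2 / 11) = -1, and (2 / 11)^3 = -1. Now have (1 / 11).
(1 / 11) = 1. Collecting the sign factors: 1.

1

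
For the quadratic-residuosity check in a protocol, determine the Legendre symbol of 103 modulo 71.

(103/71)
  = (32/71)    [103 ≡ 32 mod 71]
  = (1/71)    [71 ≡ 7 mod 8 ⇒ (2/71)^5 = +1]
  = 1    [(1/71) = 1]

1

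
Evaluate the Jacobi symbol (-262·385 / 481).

By multiplicativity, (-262·385 / 481) = (-262 / 481)·(385 / 481).
First factor (-262 / 481):
Pull out -1: (-262 / 481) = (-1 / 481)·(262 / 481). Since 481 ≡ 1 (mod 4), (-1 / 481) = +1. Now have (262 / 481).
Factor out 2: 262 = 2·131. Since 481 ≡ 1 (mod 8), (2 / 481) = +1. Now have (131 / 481).
481 ≡ 1 (mod 4), so quadratic reciprocity gives (131 / 481) = (481 / 131). Reduce: 481 ≡ 88 (mod 131). Now have (88 / 131).
Factor out 2: 88 = 2^3·11. Since 131 ≡ 3 (mod 8), (2 / 131) = -1, and (2 / 131)^3 = -1. Now have -(11 / 131).
Both 11 ≡ 3 and 131 ≡ 3 (mod 4), so reciprocity gives (11 / 131) = -(131 / 11). Reduce: 131 ≡ 10 (mod 11). Now have (10 / 11).
Factor out 2: 10 = 2·5. Since 11 ≡ 3 (mod 8), (2 / 11) = -1. Now have -(5 / 11).
5 ≡ 1 (mod 4), so quadratic reciprocity gives (5 / 11) = (11 / 5). Reduce: 11 ≡ 1 (mod 5). Now have -(1 / 5).
(1 / 5) = 1. Collecting the sign factors: -1.
Second factor (385 / 481):
385 ≡ 1 (mod 4), so quadratic reciprocity gives (385 / 481) = (481 / 385). Reduce: 481 ≡ 96 (mod 385). Now have (96 / 385).
Factor out 2: 96 = 2^5·3. Since 385 ≡ 1 (mod 8), (2 / 385) = +1, and (2 / 385)^5 = +1. Now have (3 / 385).
385 ≡ 1 (mod 4), so quadratic reciprocity gives (3 / 385) = (385 / 3). Reduce: 385 ≡ 1 (mod 3). Now have (1 / 3).
(1 / 3) = 1. Collecting the sign factors: 1.
Product: (-1)·(1) = -1.

-1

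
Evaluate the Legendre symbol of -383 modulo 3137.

1

Reduce the numerator: -383 ≡ 2754 (mod 3137), so (-383/3137) = (2754/3137).
Factor out 2: 2754 = 2·1377. Since 3137 ≡ 1 (mod 8), (2/3137) = +1. Now have (1377/3137).
1377 ≡ 1 (mod 4), so quadratic reciprocity gives (1377/3137) = (3137/1377). Reduce: 3137 ≡ 383 (mod 1377). Now have (383/1377).
1377 ≡ 1 (mod 4), so quadratic reciprocity gives (383/1377) = (1377/383). Reduce: 1377 ≡ 228 (mod 383). Now have (228/383).
Factor out 2: 228 = 2^2·57. Since 383 ≡ 7 (mod 8), (2/383) = +1, and (2/383)^2 = +1. Now have (57/383).
57 ≡ 1 (mod 4), so quadratic reciprocity gives (57/383) = (383/57). Reduce: 383 ≡ 41 (mod 57). Now have (41/57).
41 ≡ 1 (mod 4), so quadratic reciprocity gives (41/57) = (57/41). Reduce: 57 ≡ 16 (mod 41). Now have (16/41).
Factor out 2: 16 = 2^4. Since 41 ≡ 1 (mod 8), (2/41) = +1, and (2/41)^4 = +1. Now have (1/41).
(1/41) = 1. Collecting the sign factors: 1.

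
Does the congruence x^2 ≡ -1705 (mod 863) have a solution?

no

(-1705/863)
  = -(1705/863)    [863 ≡ 3 mod 4 ⇒ (-1/863) = -1]
  = -(842/863)    [1705 ≡ 842 mod 863]
  = -(421/863)    [863 ≡ 7 mod 8 ⇒ (2/863) = +1]
  = -(863/421)    [QR: 421 ≡ 1 mod 4, sign kept]
  = -(21/421)    [863 ≡ 21 mod 421]
  = -(421/21)    [QR: 21 ≡ 1 mod 4, sign kept]
  = -(1/21)    [421 ≡ 1 mod 21]
  = -1    [(1/21) = 1]
(-1705/863) = -1, and 863 is prime, so -1705 is not a quadratic residue mod 863.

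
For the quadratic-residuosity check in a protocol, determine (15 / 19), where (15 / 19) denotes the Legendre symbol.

Both 15 ≡ 3 and 19 ≡ 3 (mod 4), so reciprocity gives (15 / 19) = -(19 / 15). Reduce: 19 ≡ 4 (mod 15). Now have -(4 / 15).
Factor out 2: 4 = 2^2. Since 15 ≡ 7 (mod 8), (2 / 15) = +1, and (2 / 15)^2 = +1. Now have -(1 / 15).
(1 / 15) = 1. Collecting the sign factors: -1.

-1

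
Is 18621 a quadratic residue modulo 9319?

(18621|9319)
  = (9302|9319)    [18621 ≡ 9302 mod 9319]
  = (4651|9319)    [9319 ≡ 7 mod 8 ⇒ (2|9319) = +1]
  = -(9319|4651)    [QR: both ≡ 3 mod 4, sign flips]
  = -(17|4651)    [9319 ≡ 17 mod 4651]
  = -(4651|17)    [QR: 17 ≡ 1 mod 4, sign kept]
  = -(10|17)    [4651 ≡ 10 mod 17]
  = -(5|17)    [17 ≡ 1 mod 8 ⇒ (2|17) = +1]
  = -(17|5)    [QR: 5 ≡ 1 mod 4, sign kept]
  = -(2|5)    [17 ≡ 2 mod 5]
  = (1|5)    [5 ≡ 5 mod 8 ⇒ (2|5) = -1]
  = 1    [(1|5) = 1]
The Legendre symbol is 1, so x^2 ≡ 18621 (mod 9319) has solution.

yes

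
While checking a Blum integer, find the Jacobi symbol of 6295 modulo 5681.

1

(6295/5681)
  = (614/5681)    [6295 ≡ 614 mod 5681]
  = (307/5681)    [5681 ≡ 1 mod 8 ⇒ (2/5681) = +1]
  = (5681/307)    [QR: 5681 ≡ 1 mod 4, sign kept]
  = (155/307)    [5681 ≡ 155 mod 307]
  = -(307/155)    [QR: both ≡ 3 mod 4, sign flips]
  = -(152/155)    [307 ≡ 152 mod 155]
  = (19/155)    [155 ≡ 3 mod 8 ⇒ (2/155)^3 = -1]
  = -(155/19)    [QR: both ≡ 3 mod 4, sign flips]
  = -(3/19)    [155 ≡ 3 mod 19]
  = (19/3)    [QR: both ≡ 3 mod 4, sign flips]
  = (1/3)    [19 ≡ 1 mod 3]
  = 1    [(1/3) = 1]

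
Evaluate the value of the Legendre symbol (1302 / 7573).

Factor out 2: 1302 = 2·651. Since 7573 ≡ 5 (mod 8), (2 / 7573) = -1. Now have -(651 / 7573).
7573 ≡ 1 (mod 4), so quadratic reciprocity gives (651 / 7573) = (7573 / 651). Reduce: 7573 ≡ 412 (mod 651). Now have -(412 / 651).
Factor out 2: 412 = 2^2·103. Since 651 ≡ 3 (mod 8), (2 / 651) = -1, and (2 / 651)^2 = +1. Now have -(103 / 651).
Both 103 ≡ 3 and 651 ≡ 3 (mod 4), so reciprocity gives (103 / 651) = -(651 / 103). Reduce: 651 ≡ 33 (mod 103). Now have (33 / 103).
33 ≡ 1 (mod 4), so quadratic reciprocity gives (33 / 103) = (103 / 33). Reduce: 103 ≡ 4 (mod 33). Now have (4 / 33).
Factor out 2: 4 = 2^2. Since 33 ≡ 1 (mod 8), (2 / 33) = +1, and (2 / 33)^2 = +1. Now have (1 / 33).
(1 / 33) = 1. Collecting the sign factors: 1.

1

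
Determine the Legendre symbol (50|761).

1

Factor out 2: 50 = 2·25. Since 761 ≡ 1 (mod 8), (2|761) = +1. Now have (25|761).
25 ≡ 1 (mod 4), so quadratic reciprocity gives (25|761) = (761|25). Reduce: 761 ≡ 11 (mod 25). Now have (11|25).
25 ≡ 1 (mod 4), so quadratic reciprocity gives (11|25) = (25|11). Reduce: 25 ≡ 3 (mod 11). Now have (3|11).
Both 3 ≡ 3 and 11 ≡ 3 (mod 4), so reciprocity gives (3|11) = -(11|3). Reduce: 11 ≡ 2 (mod 3). Now have -(2|3).
Factor out 2: 2 = 2. Since 3 ≡ 3 (mod 8), (2|3) = -1. Now have (1|3).
(1|3) = 1. Collecting the sign factors: 1.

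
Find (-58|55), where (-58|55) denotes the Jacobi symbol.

Reduce the numerator: -58 ≡ 52 (mod 55), so (-58|55) = (52|55).
Factor out 2: 52 = 2^2·13. Since 55 ≡ 7 (mod 8), (2|55) = +1, and (2|55)^2 = +1. Now have (13|55).
13 ≡ 1 (mod 4), so quadratic reciprocity gives (13|55) = (55|13). Reduce: 55 ≡ 3 (mod 13). Now have (3|13).
13 ≡ 1 (mod 4), so quadratic reciprocity gives (3|13) = (13|3). Reduce: 13 ≡ 1 (mod 3). Now have (1|3).
(1|3) = 1. Collecting the sign factors: 1.

1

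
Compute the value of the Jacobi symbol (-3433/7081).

-1

Pull out -1: (-3433/7081) = (-1/7081)·(3433/7081). Since 7081 ≡ 1 (mod 4), (-1/7081) = +1. Now have (3433/7081).
3433 ≡ 1 (mod 4), so quadratic reciprocity gives (3433/7081) = (7081/3433). Reduce: 7081 ≡ 215 (mod 3433). Now have (215/3433).
3433 ≡ 1 (mod 4), so quadratic reciprocity gives (215/3433) = (3433/215). Reduce: 3433 ≡ 208 (mod 215). Now have (208/215).
Factor out 2: 208 = 2^4·13. Since 215 ≡ 7 (mod 8), (2/215) = +1, and (2/215)^4 = +1. Now have (13/215).
13 ≡ 1 (mod 4), so quadratic reciprocity gives (13/215) = (215/13). Reduce: 215 ≡ 7 (mod 13). Now have (7/13).
13 ≡ 1 (mod 4), so quadratic reciprocity gives (7/13) = (13/7). Reduce: 13 ≡ 6 (mod 7). Now have (6/7).
Factor out 2: 6 = 2·3. Since 7 ≡ 7 (mod 8), (2/7) = +1. Now have (3/7).
Both 3 ≡ 3 and 7 ≡ 3 (mod 4), so reciprocity gives (3/7) = -(7/3). Reduce: 7 ≡ 1 (mod 3). Now have -(1/3).
(1/3) = 1. Collecting the sign factors: -1.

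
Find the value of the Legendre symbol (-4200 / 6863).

Reduce the numerator: -4200 ≡ 2663 (mod 6863), so (-4200 / 6863) = (2663 / 6863).
Both 2663 ≡ 3 and 6863 ≡ 3 (mod 4), so reciprocity gives (2663 / 6863) = -(6863 / 2663). Reduce: 6863 ≡ 1537 (mod 2663). Now have -(1537 / 2663).
1537 ≡ 1 (mod 4), so quadratic reciprocity gives (1537 / 2663) = (2663 / 1537). Reduce: 2663 ≡ 1126 (mod 1537). Now have -(1126 / 1537).
Factor out 2: 1126 = 2·563. Since 1537 ≡ 1 (mod 8), (2 / 1537) = +1. Now have -(563 / 1537).
1537 ≡ 1 (mod 4), so quadratic reciprocity gives (563 / 1537) = (1537 / 563). Reduce: 1537 ≡ 411 (mod 563). Now have -(411 / 563).
Both 411 ≡ 3 and 563 ≡ 3 (mod 4), so reciprocity gives (411 / 563) = -(563 / 411). Reduce: 563 ≡ 152 (mod 411). Now have (152 / 411).
Factor out 2: 152 = 2^3·19. Since 411 ≡ 3 (mod 8), (2 / 411) = -1, and (2 / 411)^3 = -1. Now have -(19 / 411).
Both 19 ≡ 3 and 411 ≡ 3 (mod 4), so reciprocity gives (19 / 411) = -(411 / 19). Reduce: 411 ≡ 12 (mod 19). Now have (12 / 19).
Factor out 2: 12 = 2^2·3. Since 19 ≡ 3 (mod 8), (2 / 19) = -1, and (2 / 19)^2 = +1. Now have (3 / 19).
Both 3 ≡ 3 and 19 ≡ 3 (mod 4), so reciprocity gives (3 / 19) = -(19 / 3). Reduce: 19 ≡ 1 (mod 3). Now have -(1 / 3).
(1 / 3) = 1. Collecting the sign factors: -1.

-1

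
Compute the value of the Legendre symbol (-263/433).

Reduce the numerator: -263 ≡ 170 (mod 433), so (-263/433) = (170/433).
Factor out 2: 170 = 2·85. Since 433 ≡ 1 (mod 8), (2/433) = +1. Now have (85/433).
85 ≡ 1 (mod 4), so quadratic reciprocity gives (85/433) = (433/85). Reduce: 433 ≡ 8 (mod 85). Now have (8/85).
Factor out 2: 8 = 2^3. Since 85 ≡ 5 (mod 8), (2/85) = -1, and (2/85)^3 = -1. Now have -(1/85).
(1/85) = 1. Collecting the sign factors: -1.

-1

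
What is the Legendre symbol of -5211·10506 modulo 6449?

1

By multiplicativity, (-5211·10506/6449) = (-5211/6449)·(10506/6449).
First factor (-5211/6449):
(-5211/6449)
  = (1238/6449)    [-5211 ≡ 1238 mod 6449]
  = (619/6449)    [6449 ≡ 1 mod 8 ⇒ (2/6449) = +1]
  = (6449/619)    [QR: 6449 ≡ 1 mod 4, sign kept]
  = (259/619)    [6449 ≡ 259 mod 619]
  = -(619/259)    [QR: both ≡ 3 mod 4, sign flips]
  = -(101/259)    [619 ≡ 101 mod 259]
  = -(259/101)    [QR: 101 ≡ 1 mod 4, sign kept]
  = -(57/101)    [259 ≡ 57 mod 101]
  = -(101/57)    [QR: 57 ≡ 1 mod 4, sign kept]
  = -(44/57)    [101 ≡ 44 mod 57]
  = -(11/57)    [57 ≡ 1 mod 8 ⇒ (2/57)^2 = +1]
  = -(57/11)    [QR: 57 ≡ 1 mod 4, sign kept]
  = -(2/11)    [57 ≡ 2 mod 11]
  = (1/11)    [11 ≡ 3 mod 8 ⇒ (2/11) = -1]
  = 1    [(1/11) = 1]
Second factor (10506/6449):
(10506/6449)
  = (4057/6449)    [10506 ≡ 4057 mod 6449]
  = (6449/4057)    [QR: 4057 ≡ 1 mod 4, sign kept]
  = (2392/4057)    [6449 ≡ 2392 mod 4057]
  = (299/4057)    [4057 ≡ 1 mod 8 ⇒ (2/4057)^3 = +1]
  = (4057/299)    [QR: 4057 ≡ 1 mod 4, sign kept]
  = (170/299)    [4057 ≡ 170 mod 299]
  = -(85/299)    [299 ≡ 3 mod 8 ⇒ (2/299) = -1]
  = -(299/85)    [QR: 85 ≡ 1 mod 4, sign kept]
  = -(44/85)    [299 ≡ 44 mod 85]
  = -(11/85)    [85 ≡ 5 mod 8 ⇒ (2/85)^2 = +1]
  = -(85/11)    [QR: 85 ≡ 1 mod 4, sign kept]
  = -(8/11)    [85 ≡ 8 mod 11]
  = (1/11)    [11 ≡ 3 mod 8 ⇒ (2/11)^3 = -1]
  = 1    [(1/11) = 1]
Product: (1)·(1) = 1.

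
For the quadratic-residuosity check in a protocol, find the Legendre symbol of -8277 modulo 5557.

1

Reduce the numerator: -8277 ≡ 2837 (mod 5557), so (-8277/5557) = (2837/5557).
2837 ≡ 1 (mod 4), so quadratic reciprocity gives (2837/5557) = (5557/2837). Reduce: 5557 ≡ 2720 (mod 2837). Now have (2720/2837).
Factor out 2: 2720 = 2^5·85. Since 2837 ≡ 5 (mod 8), (2/2837) = -1, and (2/2837)^5 = -1. Now have -(85/2837).
85 ≡ 1 (mod 4), so quadratic reciprocity gives (85/2837) = (2837/85). Reduce: 2837 ≡ 32 (mod 85). Now have -(32/85).
Factor out 2: 32 = 2^5. Since 85 ≡ 5 (mod 8), (2/85) = -1, and (2/85)^5 = -1. Now have (1/85).
(1/85) = 1. Collecting the sign factors: 1.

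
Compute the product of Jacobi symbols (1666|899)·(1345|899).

By multiplicativity, (1666·1345|899) = (1666|899)·(1345|899).
First factor (1666|899):
Reduce the numerator: 1666 ≡ 767 (mod 899), so (1666|899) = (767|899).
Both 767 ≡ 3 and 899 ≡ 3 (mod 4), so reciprocity gives (767|899) = -(899|767). Reduce: 899 ≡ 132 (mod 767). Now have -(132|767).
Factor out 2: 132 = 2^2·33. Since 767 ≡ 7 (mod 8), (2|767) = +1, and (2|767)^2 = +1. Now have -(33|767).
33 ≡ 1 (mod 4), so quadratic reciprocity gives (33|767) = (767|33). Reduce: 767 ≡ 8 (mod 33). Now have -(8|33).
Factor out 2: 8 = 2^3. Since 33 ≡ 1 (mod 8), (2|33) = +1, and (2|33)^3 = +1. Now have -(1|33).
(1|33) = 1. Collecting the sign factors: -1.
Second factor (1345|899):
Reduce the numerator: 1345 ≡ 446 (mod 899), so (1345|899) = (446|899).
Factor out 2: 446 = 2·223. Since 899 ≡ 3 (mod 8), (2|899) = -1. Now have -(223|899).
Both 223 ≡ 3 and 899 ≡ 3 (mod 4), so reciprocity gives (223|899) = -(899|223). Reduce: 899 ≡ 7 (mod 223). Now have (7|223).
Both 7 ≡ 3 and 223 ≡ 3 (mod 4), so reciprocity gives (7|223) = -(223|7). Reduce: 223 ≡ 6 (mod 7). Now have -(6|7).
Factor out 2: 6 = 2·3. Since 7 ≡ 7 (mod 8), (2|7) = +1. Now have -(3|7).
Both 3 ≡ 3 and 7 ≡ 3 (mod 4), so reciprocity gives (3|7) = -(7|3). Reduce: 7 ≡ 1 (mod 3). Now have (1|3).
(1|3) = 1. Collecting the sign factors: 1.
Product: (-1)·(1) = -1.

-1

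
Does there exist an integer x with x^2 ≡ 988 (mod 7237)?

yes

Factor out 2: 988 = 2^2·247. Since 7237 ≡ 5 (mod 8), (2/7237) = -1, and (2/7237)^2 = +1. Now have (247/7237).
7237 ≡ 1 (mod 4), so quadratic reciprocity gives (247/7237) = (7237/247). Reduce: 7237 ≡ 74 (mod 247). Now have (74/247).
Factor out 2: 74 = 2·37. Since 247 ≡ 7 (mod 8), (2/247) = +1. Now have (37/247).
37 ≡ 1 (mod 4), so quadratic reciprocity gives (37/247) = (247/37). Reduce: 247 ≡ 25 (mod 37). Now have (25/37).
25 ≡ 1 (mod 4), so quadratic reciprocity gives (25/37) = (37/25). Reduce: 37 ≡ 12 (mod 25). Now have (12/25).
Factor out 2: 12 = 2^2·3. Since 25 ≡ 1 (mod 8), (2/25) = +1, and (2/25)^2 = +1. Now have (3/25).
25 ≡ 1 (mod 4), so quadratic reciprocity gives (3/25) = (25/3). Reduce: 25 ≡ 1 (mod 3). Now have (1/3).
(1/3) = 1. Collecting the sign factors: 1.
The Legendre symbol is 1, so x^2 ≡ 988 (mod 7237) has solution.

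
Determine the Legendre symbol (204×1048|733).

1

By multiplicativity, (204·1048|733) = (204|733)·(1048|733).
First factor (204|733):
Factor out 2: 204 = 2^2·51. Since 733 ≡ 5 (mod 8), (2|733) = -1, and (2|733)^2 = +1. Now have (51|733).
733 ≡ 1 (mod 4), so quadratic reciprocity gives (51|733) = (733|51). Reduce: 733 ≡ 19 (mod 51). Now have (19|51).
Both 19 ≡ 3 and 51 ≡ 3 (mod 4), so reciprocity gives (19|51) = -(51|19). Reduce: 51 ≡ 13 (mod 19). Now have -(13|19).
13 ≡ 1 (mod 4), so quadratic reciprocity gives (13|19) = (19|13). Reduce: 19 ≡ 6 (mod 13). Now have -(6|13).
Factor out 2: 6 = 2·3. Since 13 ≡ 5 (mod 8), (2|13) = -1. Now have (3|13).
13 ≡ 1 (mod 4), so quadratic reciprocity gives (3|13) = (13|3). Reduce: 13 ≡ 1 (mod 3). Now have (1|3).
(1|3) = 1. Collecting the sign factors: 1.
Second factor (1048|733):
Reduce the numerator: 1048 ≡ 315 (mod 733), so (1048|733) = (315|733).
733 ≡ 1 (mod 4), so quadratic reciprocity gives (315|733) = (733|315). Reduce: 733 ≡ 103 (mod 315). Now have (103|315).
Both 103 ≡ 3 and 315 ≡ 3 (mod 4), so reciprocity gives (103|315) = -(315|103). Reduce: 315 ≡ 6 (mod 103). Now have -(6|103).
Factor out 2: 6 = 2·3. Since 103 ≡ 7 (mod 8), (2|103) = +1. Now have -(3|103).
Both 3 ≡ 3 and 103 ≡ 3 (mod 4), so reciprocity gives (3|103) = -(103|3). Reduce: 103 ≡ 1 (mod 3). Now have (1|3).
(1|3) = 1. Collecting the sign factors: 1.
Product: (1)·(1) = 1.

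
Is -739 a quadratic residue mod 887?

yes

Reduce the numerator: -739 ≡ 148 (mod 887), so (-739/887) = (148/887).
Factor out 2: 148 = 2^2·37. Since 887 ≡ 7 (mod 8), (2/887) = +1, and (2/887)^2 = +1. Now have (37/887).
37 ≡ 1 (mod 4), so quadratic reciprocity gives (37/887) = (887/37). Reduce: 887 ≡ 36 (mod 37). Now have (36/37).
Factor out 2: 36 = 2^2·9. Since 37 ≡ 5 (mod 8), (2/37) = -1, and (2/37)^2 = +1. Now have (9/37).
9 ≡ 1 (mod 4), so quadratic reciprocity gives (9/37) = (37/9). Reduce: 37 ≡ 1 (mod 9). Now have (1/9).
(1/9) = 1. Collecting the sign factors: 1.
The Legendre symbol is 1, so x^2 ≡ -739 (mod 887) has solution.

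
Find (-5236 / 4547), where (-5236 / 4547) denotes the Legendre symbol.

(-5236 / 4547)
  = (3858 / 4547)    [-5236 ≡ 3858 mod 4547]
  = -(1929 / 4547)    [4547 ≡ 3 mod 8 ⇒ (2 / 4547) = -1]
  = -(4547 / 1929)    [QR: 1929 ≡ 1 mod 4, sign kept]
  = -(689 / 1929)    [4547 ≡ 689 mod 1929]
  = -(1929 / 689)    [QR: 689 ≡ 1 mod 4, sign kept]
  = -(551 / 689)    [1929 ≡ 551 mod 689]
  = -(689 / 551)    [QR: 689 ≡ 1 mod 4, sign kept]
  = -(138 / 551)    [689 ≡ 138 mod 551]
  = -(69 / 551)    [551 ≡ 7 mod 8 ⇒ (2 / 551) = +1]
  = -(551 / 69)    [QR: 69 ≡ 1 mod 4, sign kept]
  = -(68 / 69)    [551 ≡ 68 mod 69]
  = -(17 / 69)    [69 ≡ 5 mod 8 ⇒ (2 / 69)^2 = +1]
  = -(69 / 17)    [QR: 17 ≡ 1 mod 4, sign kept]
  = -(1 / 17)    [69 ≡ 1 mod 17]
  = -1    [(1 / 17) = 1]

-1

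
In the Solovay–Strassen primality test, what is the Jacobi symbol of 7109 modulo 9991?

-1

(7109/9991)
  = (9991/7109)    [QR: 7109 ≡ 1 mod 4, sign kept]
  = (2882/7109)    [9991 ≡ 2882 mod 7109]
  = -(1441/7109)    [7109 ≡ 5 mod 8 ⇒ (2/7109) = -1]
  = -(7109/1441)    [QR: 1441 ≡ 1 mod 4, sign kept]
  = -(1345/1441)    [7109 ≡ 1345 mod 1441]
  = -(1441/1345)    [QR: 1345 ≡ 1 mod 4, sign kept]
  = -(96/1345)    [1441 ≡ 96 mod 1345]
  = -(3/1345)    [1345 ≡ 1 mod 8 ⇒ (2/1345)^5 = +1]
  = -(1345/3)    [QR: 1345 ≡ 1 mod 4, sign kept]
  = -(1/3)    [1345 ≡ 1 mod 3]
  = -1    [(1/3) = 1]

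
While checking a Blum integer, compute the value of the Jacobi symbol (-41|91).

-1

(-41|91)
  = -(41|91)    [91 ≡ 3 mod 4 ⇒ (-1|91) = -1]
  = -(91|41)    [QR: 41 ≡ 1 mod 4, sign kept]
  = -(9|41)    [91 ≡ 9 mod 41]
  = -(41|9)    [QR: 9 ≡ 1 mod 4, sign kept]
  = -(5|9)    [41 ≡ 5 mod 9]
  = -(9|5)    [QR: 5 ≡ 1 mod 4, sign kept]
  = -(4|5)    [9 ≡ 4 mod 5]
  = -(1|5)    [5 ≡ 5 mod 8 ⇒ (2|5)^2 = +1]
  = -1    [(1|5) = 1]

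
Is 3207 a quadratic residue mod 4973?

4973 ≡ 1 (mod 4), so quadratic reciprocity gives (3207|4973) = (4973|3207). Reduce: 4973 ≡ 1766 (mod 3207). Now have (1766|3207).
Factor out 2: 1766 = 2·883. Since 3207 ≡ 7 (mod 8), (2|3207) = +1. Now have (883|3207).
Both 883 ≡ 3 and 3207 ≡ 3 (mod 4), so reciprocity gives (883|3207) = -(3207|883). Reduce: 3207 ≡ 558 (mod 883). Now have -(558|883).
Factor out 2: 558 = 2·279. Since 883 ≡ 3 (mod 8), (2|883) = -1. Now have (279|883).
Both 279 ≡ 3 and 883 ≡ 3 (mod 4), so reciprocity gives (279|883) = -(883|279). Reduce: 883 ≡ 46 (mod 279). Now have -(46|279).
Factor out 2: 46 = 2·23. Since 279 ≡ 7 (mod 8), (2|279) = +1. Now have -(23|279).
Both 23 ≡ 3 and 279 ≡ 3 (mod 4), so reciprocity gives (23|279) = -(279|23). Reduce: 279 ≡ 3 (mod 23). Now have (3|23).
Both 3 ≡ 3 and 23 ≡ 3 (mod 4), so reciprocity gives (3|23) = -(23|3). Reduce: 23 ≡ 2 (mod 3). Now have -(2|3).
Factor out 2: 2 = 2. Since 3 ≡ 3 (mod 8), (2|3) = -1. Now have (1|3).
(1|3) = 1. Collecting the sign factors: 1.
The Legendre symbol is 1, so x^2 ≡ 3207 (mod 4973) has solution.

yes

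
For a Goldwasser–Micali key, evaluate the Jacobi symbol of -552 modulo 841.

(-552/841)
  = (552/841)    [841 ≡ 1 mod 4 ⇒ (-1/841) = +1]
  = (69/841)    [841 ≡ 1 mod 8 ⇒ (2/841)^3 = +1]
  = (841/69)    [QR: 69 ≡ 1 mod 4, sign kept]
  = (13/69)    [841 ≡ 13 mod 69]
  = (69/13)    [QR: 13 ≡ 1 mod 4, sign kept]
  = (4/13)    [69 ≡ 4 mod 13]
  = (1/13)    [13 ≡ 5 mod 8 ⇒ (2/13)^2 = +1]
  = 1    [(1/13) = 1]

1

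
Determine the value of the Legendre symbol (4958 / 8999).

1

(4958 / 8999)
  = (2479 / 8999)    [8999 ≡ 7 mod 8 ⇒ (2 / 8999) = +1]
  = -(8999 / 2479)    [QR: both ≡ 3 mod 4, sign flips]
  = -(1562 / 2479)    [8999 ≡ 1562 mod 2479]
  = -(781 / 2479)    [2479 ≡ 7 mod 8 ⇒ (2 / 2479) = +1]
  = -(2479 / 781)    [QR: 781 ≡ 1 mod 4, sign kept]
  = -(136 / 781)    [2479 ≡ 136 mod 781]
  = (17 / 781)    [781 ≡ 5 mod 8 ⇒ (2 / 781)^3 = -1]
  = (781 / 17)    [QR: 17 ≡ 1 mod 4, sign kept]
  = (16 / 17)    [781 ≡ 16 mod 17]
  = (1 / 17)    [17 ≡ 1 mod 8 ⇒ (2 / 17)^4 = +1]
  = 1    [(1 / 17) = 1]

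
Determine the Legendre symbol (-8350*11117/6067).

1

By multiplicativity, (-8350·11117/6067) = (-8350/6067)·(11117/6067).
First factor (-8350/6067):
(-8350/6067)
  = (3784/6067)    [-8350 ≡ 3784 mod 6067]
  = -(473/6067)    [6067 ≡ 3 mod 8 ⇒ (2/6067)^3 = -1]
  = -(6067/473)    [QR: 473 ≡ 1 mod 4, sign kept]
  = -(391/473)    [6067 ≡ 391 mod 473]
  = -(473/391)    [QR: 473 ≡ 1 mod 4, sign kept]
  = -(82/391)    [473 ≡ 82 mod 391]
  = -(41/391)    [391 ≡ 7 mod 8 ⇒ (2/391) = +1]
  = -(391/41)    [QR: 41 ≡ 1 mod 4, sign kept]
  = -(22/41)    [391 ≡ 22 mod 41]
  = -(11/41)    [41 ≡ 1 mod 8 ⇒ (2/41) = +1]
  = -(41/11)    [QR: 41 ≡ 1 mod 4, sign kept]
  = -(8/11)    [41 ≡ 8 mod 11]
  = (1/11)    [11 ≡ 3 mod 8 ⇒ (2/11)^3 = -1]
  = 1    [(1/11) = 1]
Second factor (11117/6067):
(11117/6067)
  = (5050/6067)    [11117 ≡ 5050 mod 6067]
  = -(2525/6067)    [6067 ≡ 3 mod 8 ⇒ (2/6067) = -1]
  = -(6067/2525)    [QR: 2525 ≡ 1 mod 4, sign kept]
  = -(1017/2525)    [6067 ≡ 1017 mod 2525]
  = -(2525/1017)    [QR: 1017 ≡ 1 mod 4, sign kept]
  = -(491/1017)    [2525 ≡ 491 mod 1017]
  = -(1017/491)    [QR: 1017 ≡ 1 mod 4, sign kept]
  = -(35/491)    [1017 ≡ 35 mod 491]
  = (491/35)    [QR: both ≡ 3 mod 4, sign flips]
  = (1/35)    [491 ≡ 1 mod 35]
  = 1    [(1/35) = 1]
Product: (1)·(1) = 1.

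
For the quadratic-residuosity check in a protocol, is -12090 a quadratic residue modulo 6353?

no

(-12090/6353)
  = (616/6353)    [-12090 ≡ 616 mod 6353]
  = (77/6353)    [6353 ≡ 1 mod 8 ⇒ (2/6353)^3 = +1]
  = (6353/77)    [QR: 77 ≡ 1 mod 4, sign kept]
  = (39/77)    [6353 ≡ 39 mod 77]
  = (77/39)    [QR: 77 ≡ 1 mod 4, sign kept]
  = (38/39)    [77 ≡ 38 mod 39]
  = (19/39)    [39 ≡ 7 mod 8 ⇒ (2/39) = +1]
  = -(39/19)    [QR: both ≡ 3 mod 4, sign flips]
  = -(1/19)    [39 ≡ 1 mod 19]
  = -1    [(1/19) = 1]
The Legendre symbol is -1, so x^2 ≡ -12090 (mod 6353) has no solution.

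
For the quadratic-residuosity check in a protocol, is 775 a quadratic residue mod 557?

(775|557)
  = (218|557)    [775 ≡ 218 mod 557]
  = -(109|557)    [557 ≡ 5 mod 8 ⇒ (2|557) = -1]
  = -(557|109)    [QR: 109 ≡ 1 mod 4, sign kept]
  = -(12|109)    [557 ≡ 12 mod 109]
  = -(3|109)    [109 ≡ 5 mod 8 ⇒ (2|109)^2 = +1]
  = -(109|3)    [QR: 109 ≡ 1 mod 4, sign kept]
  = -(1|3)    [109 ≡ 1 mod 3]
  = -1    [(1|3) = 1]
The Legendre symbol is -1, so x^2 ≡ 775 (mod 557) has no solution.

no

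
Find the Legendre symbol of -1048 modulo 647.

(-1048/647)
  = (246/647)    [-1048 ≡ 246 mod 647]
  = (123/647)    [647 ≡ 7 mod 8 ⇒ (2/647) = +1]
  = -(647/123)    [QR: both ≡ 3 mod 4, sign flips]
  = -(32/123)    [647 ≡ 32 mod 123]
  = (1/123)    [123 ≡ 3 mod 8 ⇒ (2/123)^5 = -1]
  = 1    [(1/123) = 1]

1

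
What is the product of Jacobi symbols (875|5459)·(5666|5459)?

-1

By multiplicativity, (875·5666|5459) = (875|5459)·(5666|5459).
First factor (875|5459):
Both 875 ≡ 3 and 5459 ≡ 3 (mod 4), so reciprocity gives (875|5459) = -(5459|875). Reduce: 5459 ≡ 209 (mod 875). Now have -(209|875).
209 ≡ 1 (mod 4), so quadratic reciprocity gives (209|875) = (875|209). Reduce: 875 ≡ 39 (mod 209). Now have -(39|209).
209 ≡ 1 (mod 4), so quadratic reciprocity gives (39|209) = (209|39). Reduce: 209 ≡ 14 (mod 39). Now have -(14|39).
Factor out 2: 14 = 2·7. Since 39 ≡ 7 (mod 8), (2|39) = +1. Now have -(7|39).
Both 7 ≡ 3 and 39 ≡ 3 (mod 4), so reciprocity gives (7|39) = -(39|7). Reduce: 39 ≡ 4 (mod 7). Now have (4|7).
Factor out 2: 4 = 2^2. Since 7 ≡ 7 (mod 8), (2|7) = +1, and (2|7)^2 = +1. Now have (1|7).
(1|7) = 1. Collecting the sign factors: 1.
Second factor (5666|5459):
Reduce the numerator: 5666 ≡ 207 (mod 5459), so (5666|5459) = (207|5459).
Both 207 ≡ 3 and 5459 ≡ 3 (mod 4), so reciprocity gives (207|5459) = -(5459|207). Reduce: 5459 ≡ 77 (mod 207). Now have -(77|207).
77 ≡ 1 (mod 4), so quadratic reciprocity gives (77|207) = (207|77). Reduce: 207 ≡ 53 (mod 77). Now have -(53|77).
53 ≡ 1 (mod 4), so quadratic reciprocity gives (53|77) = (77|53). Reduce: 77 ≡ 24 (mod 53). Now have -(24|53).
Factor out 2: 24 = 2^3·3. Since 53 ≡ 5 (mod 8), (2|53) = -1, and (2|53)^3 = -1. Now have (3|53).
53 ≡ 1 (mod 4), so quadratic reciprocity gives (3|53) = (53|3). Reduce: 53 ≡ 2 (mod 3). Now have (2|3).
Factor out 2: 2 = 2. Since 3 ≡ 3 (mod 8), (2|3) = -1. Now have -(1|3).
(1|3) = 1. Collecting the sign factors: -1.
Product: (1)·(-1) = -1.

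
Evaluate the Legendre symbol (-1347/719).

1

(-1347/719)
  = (91/719)    [-1347 ≡ 91 mod 719]
  = -(719/91)    [QR: both ≡ 3 mod 4, sign flips]
  = -(82/91)    [719 ≡ 82 mod 91]
  = (41/91)    [91 ≡ 3 mod 8 ⇒ (2/91) = -1]
  = (91/41)    [QR: 41 ≡ 1 mod 4, sign kept]
  = (9/41)    [91 ≡ 9 mod 41]
  = (41/9)    [QR: 9 ≡ 1 mod 4, sign kept]
  = (5/9)    [41 ≡ 5 mod 9]
  = (9/5)    [QR: 5 ≡ 1 mod 4, sign kept]
  = (4/5)    [9 ≡ 4 mod 5]
  = (1/5)    [5 ≡ 5 mod 8 ⇒ (2/5)^2 = +1]
  = 1    [(1/5) = 1]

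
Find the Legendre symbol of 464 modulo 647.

Factor out 2: 464 = 2^4·29. Since 647 ≡ 7 (mod 8), (2/647) = +1, and (2/647)^4 = +1. Now have (29/647).
29 ≡ 1 (mod 4), so quadratic reciprocity gives (29/647) = (647/29). Reduce: 647 ≡ 9 (mod 29). Now have (9/29).
9 ≡ 1 (mod 4), so quadratic reciprocity gives (9/29) = (29/9). Reduce: 29 ≡ 2 (mod 9). Now have (2/9).
Factor out 2: 2 = 2. Since 9 ≡ 1 (mod 8), (2/9) = +1. Now have (1/9).
(1/9) = 1. Collecting the sign factors: 1.

1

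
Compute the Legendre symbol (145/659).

(145/659)
  = (659/145)    [QR: 145 ≡ 1 mod 4, sign kept]
  = (79/145)    [659 ≡ 79 mod 145]
  = (145/79)    [QR: 145 ≡ 1 mod 4, sign kept]
  = (66/79)    [145 ≡ 66 mod 79]
  = (33/79)    [79 ≡ 7 mod 8 ⇒ (2/79) = +1]
  = (79/33)    [QR: 33 ≡ 1 mod 4, sign kept]
  = (13/33)    [79 ≡ 13 mod 33]
  = (33/13)    [QR: 13 ≡ 1 mod 4, sign kept]
  = (7/13)    [33 ≡ 7 mod 13]
  = (13/7)    [QR: 13 ≡ 1 mod 4, sign kept]
  = (6/7)    [13 ≡ 6 mod 7]
  = (3/7)    [7 ≡ 7 mod 8 ⇒ (2/7) = +1]
  = -(7/3)    [QR: both ≡ 3 mod 4, sign flips]
  = -(1/3)    [7 ≡ 1 mod 3]
  = -1    [(1/3) = 1]

-1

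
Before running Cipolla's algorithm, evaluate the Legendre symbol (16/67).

Factor out 2: 16 = 2^4. Since 67 ≡ 3 (mod 8), (2/67) = -1, and (2/67)^4 = +1. Now have (1/67).
(1/67) = 1. Collecting the sign factors: 1.

1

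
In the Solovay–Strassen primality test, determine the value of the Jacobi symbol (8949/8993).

-1

(8949/8993)
  = (8993/8949)    [QR: 8949 ≡ 1 mod 4, sign kept]
  = (44/8949)    [8993 ≡ 44 mod 8949]
  = (11/8949)    [8949 ≡ 5 mod 8 ⇒ (2/8949)^2 = +1]
  = (8949/11)    [QR: 8949 ≡ 1 mod 4, sign kept]
  = (6/11)    [8949 ≡ 6 mod 11]
  = -(3/11)    [11 ≡ 3 mod 8 ⇒ (2/11) = -1]
  = (11/3)    [QR: both ≡ 3 mod 4, sign flips]
  = (2/3)    [11 ≡ 2 mod 3]
  = -(1/3)    [3 ≡ 3 mod 8 ⇒ (2/3) = -1]
  = -1    [(1/3) = 1]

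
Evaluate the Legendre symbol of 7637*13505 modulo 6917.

-1

By multiplicativity, (7637·13505|6917) = (7637|6917)·(13505|6917).
First factor (7637|6917):
Reduce the numerator: 7637 ≡ 720 (mod 6917), so (7637|6917) = (720|6917).
Factor out 2: 720 = 2^4·45. Since 6917 ≡ 5 (mod 8), (2|6917) = -1, and (2|6917)^4 = +1. Now have (45|6917).
45 ≡ 1 (mod 4), so quadratic reciprocity gives (45|6917) = (6917|45). Reduce: 6917 ≡ 32 (mod 45). Now have (32|45).
Factor out 2: 32 = 2^5. Since 45 ≡ 5 (mod 8), (2|45) = -1, and (2|45)^5 = -1. Now have -(1|45).
(1|45) = 1. Collecting the sign factors: -1.
Second factor (13505|6917):
Reduce the numerator: 13505 ≡ 6588 (mod 6917), so (13505|6917) = (6588|6917).
Factor out 2: 6588 = 2^2·1647. Since 6917 ≡ 5 (mod 8), (2|6917) = -1, and (2|6917)^2 = +1. Now have (1647|6917).
6917 ≡ 1 (mod 4), so quadratic reciprocity gives (1647|6917) = (6917|1647). Reduce: 6917 ≡ 329 (mod 1647). Now have (329|1647).
329 ≡ 1 (mod 4), so quadratic reciprocity gives (329|1647) = (1647|329). Reduce: 1647 ≡ 2 (mod 329). Now have (2|329).
Factor out 2: 2 = 2. Since 329 ≡ 1 (mod 8), (2|329) = +1. Now have (1|329).
(1|329) = 1. Collecting the sign factors: 1.
Product: (-1)·(1) = -1.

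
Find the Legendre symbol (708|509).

1

(708|509)
  = (199|509)    [708 ≡ 199 mod 509]
  = (509|199)    [QR: 509 ≡ 1 mod 4, sign kept]
  = (111|199)    [509 ≡ 111 mod 199]
  = -(199|111)    [QR: both ≡ 3 mod 4, sign flips]
  = -(88|111)    [199 ≡ 88 mod 111]
  = -(11|111)    [111 ≡ 7 mod 8 ⇒ (2|111)^3 = +1]
  = (111|11)    [QR: both ≡ 3 mod 4, sign flips]
  = (1|11)    [111 ≡ 1 mod 11]
  = 1    [(1|11) = 1]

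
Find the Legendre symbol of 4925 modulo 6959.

1

(4925 / 6959)
  = (6959 / 4925)    [QR: 4925 ≡ 1 mod 4, sign kept]
  = (2034 / 4925)    [6959 ≡ 2034 mod 4925]
  = -(1017 / 4925)    [4925 ≡ 5 mod 8 ⇒ (2 / 4925) = -1]
  = -(4925 / 1017)    [QR: 1017 ≡ 1 mod 4, sign kept]
  = -(857 / 1017)    [4925 ≡ 857 mod 1017]
  = -(1017 / 857)    [QR: 857 ≡ 1 mod 4, sign kept]
  = -(160 / 857)    [1017 ≡ 160 mod 857]
  = -(5 / 857)    [857 ≡ 1 mod 8 ⇒ (2 / 857)^5 = +1]
  = -(857 / 5)    [QR: 5 ≡ 1 mod 4, sign kept]
  = -(2 / 5)    [857 ≡ 2 mod 5]
  = (1 / 5)    [5 ≡ 5 mod 8 ⇒ (2 / 5) = -1]
  = 1    [(1 / 5) = 1]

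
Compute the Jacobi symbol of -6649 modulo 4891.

-1

Pull out -1: (-6649/4891) = (-1/4891)·(6649/4891). Since 4891 ≡ 3 (mod 4), (-1/4891) = -1. Now have -(6649/4891).
Reduce the numerator: 6649 ≡ 1758 (mod 4891), so (6649/4891) = (1758/4891).
Factor out 2: 1758 = 2·879. Since 4891 ≡ 3 (mod 8), (2/4891) = -1. Now have (879/4891).
Both 879 ≡ 3 and 4891 ≡ 3 (mod 4), so reciprocity gives (879/4891) = -(4891/879). Reduce: 4891 ≡ 496 (mod 879). Now have -(496/879).
Factor out 2: 496 = 2^4·31. Since 879 ≡ 7 (mod 8), (2/879) = +1, and (2/879)^4 = +1. Now have -(31/879).
Both 31 ≡ 3 and 879 ≡ 3 (mod 4), so reciprocity gives (31/879) = -(879/31). Reduce: 879 ≡ 11 (mod 31). Now have (11/31).
Both 11 ≡ 3 and 31 ≡ 3 (mod 4), so reciprocity gives (11/31) = -(31/11). Reduce: 31 ≡ 9 (mod 11). Now have -(9/11).
9 ≡ 1 (mod 4), so quadratic reciprocity gives (9/11) = (11/9). Reduce: 11 ≡ 2 (mod 9). Now have -(2/9).
Factor out 2: 2 = 2. Since 9 ≡ 1 (mod 8), (2/9) = +1. Now have -(1/9).
(1/9) = 1. Collecting the sign factors: -1.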